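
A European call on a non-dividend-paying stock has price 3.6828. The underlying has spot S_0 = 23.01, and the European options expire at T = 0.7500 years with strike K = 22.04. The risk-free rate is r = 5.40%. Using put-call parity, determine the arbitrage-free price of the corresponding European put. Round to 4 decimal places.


Answer: Put price = 1.8380

Derivation:
Put-call parity: C - P = S_0 * exp(-qT) - K * exp(-rT).
S_0 * exp(-qT) = 23.0100 * 1.00000000 = 23.01000000
K * exp(-rT) = 22.0400 * 0.96030916 = 21.16521399
P = C - S*exp(-qT) + K*exp(-rT)
P = 3.6828 - 23.01000000 + 21.16521399 = 1.8380


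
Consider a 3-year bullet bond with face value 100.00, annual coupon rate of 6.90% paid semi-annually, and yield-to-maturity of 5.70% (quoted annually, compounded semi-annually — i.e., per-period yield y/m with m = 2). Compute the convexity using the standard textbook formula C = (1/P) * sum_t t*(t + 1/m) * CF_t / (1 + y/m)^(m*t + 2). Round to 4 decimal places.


Answer: Convexity = 8.8951

Derivation:
Coupon per period c = face * coupon_rate / m = 3.450000
Periods per year m = 2; per-period yield y/m = 0.028500
Number of cashflows N = 6
Cashflows (t years, CF_t, discount factor 1/(1+y/m)^(m*t), PV):
  t = 0.5000: CF_t = 3.450000, DF = 0.972290, PV = 3.354400
  t = 1.0000: CF_t = 3.450000, DF = 0.945347, PV = 3.261448
  t = 1.5000: CF_t = 3.450000, DF = 0.919152, PV = 3.171073
  t = 2.0000: CF_t = 3.450000, DF = 0.893682, PV = 3.083202
  t = 2.5000: CF_t = 3.450000, DF = 0.868917, PV = 2.997765
  t = 3.0000: CF_t = 103.450000, DF = 0.844840, PV = 87.398649
Price P = sum_t PV_t = 103.266536
Convexity numerator sum_t t*(t + 1/m) * CF_t / (1+y/m)^(m*t + 2):
  t = 0.5000: term = 1.585536
  t = 1.0000: term = 4.624802
  t = 1.5000: term = 8.993296
  t = 2.0000: term = 14.573482
  t = 2.5000: term = 21.254470
  t = 3.0000: term = 867.531845
Convexity = (1/P) * sum = 918.563432 / 103.266536 = 8.895074


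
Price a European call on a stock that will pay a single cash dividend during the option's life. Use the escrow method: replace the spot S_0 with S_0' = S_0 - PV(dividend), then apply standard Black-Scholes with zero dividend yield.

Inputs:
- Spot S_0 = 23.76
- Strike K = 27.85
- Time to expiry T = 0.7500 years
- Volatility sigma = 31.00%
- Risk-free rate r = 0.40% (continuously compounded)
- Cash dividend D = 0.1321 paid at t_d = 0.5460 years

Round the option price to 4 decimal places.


PV(D) = D * exp(-r * t_d) = 0.1321 * 0.99781838 = 0.13181181
S_0' = S_0 - PV(D) = 23.7600 - 0.13181181 = 23.62818819
d1 = (ln(S_0'/K) + (r + sigma^2/2)*T) / (sigma*sqrt(T)) = -0.46692757
d2 = d1 - sigma*sqrt(T) = -0.73539544
exp(-rT) = 0.99700450
N(d1) = 0.32027585; N(d2) = 0.23104935
C = S_0' * N(d1) - K * exp(-rT) * N(d2) = 23.62818819 * 0.32027585 - 27.8500 * 0.99700450 * 0.23104935 = 1.1521

Answer: Price = 1.1521


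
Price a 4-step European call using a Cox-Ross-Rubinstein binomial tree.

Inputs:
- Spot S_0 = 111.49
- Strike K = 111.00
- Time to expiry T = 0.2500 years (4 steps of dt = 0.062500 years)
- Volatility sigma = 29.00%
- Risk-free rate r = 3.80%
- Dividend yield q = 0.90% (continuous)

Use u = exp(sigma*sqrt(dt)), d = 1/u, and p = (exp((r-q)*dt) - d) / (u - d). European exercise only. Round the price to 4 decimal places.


dt = T/N = 0.062500
u = exp(sigma*sqrt(dt)) = 1.075193; d = 1/u = 0.930066
p = (exp((r-q)*dt) - d) / (u - d) = 0.494383
Discount per step: exp(-r*dt) = 0.997628
Stock lattice S(k, i) with i counting down-moves:
  k=0: S(0,0) = 111.4900
  k=1: S(1,0) = 119.8732; S(1,1) = 103.6930
  k=2: S(2,0) = 128.8869; S(2,1) = 111.4900; S(2,2) = 96.4413
  k=3: S(3,0) = 138.5782; S(3,1) = 119.8732; S(3,2) = 103.6930; S(3,3) = 89.6968
  k=4: S(4,0) = 148.9983; S(4,1) = 128.8869; S(4,2) = 111.4900; S(4,3) = 96.4413; S(4,4) = 83.4239
Terminal payoffs V(N, i) = max(S_T - K, 0):
  V(4,0) = 37.998301; V(4,1) = 17.886852; V(4,2) = 0.490000; V(4,3) = 0.000000; V(4,4) = 0.000000
Backward induction: V(k, i) = exp(-r*dt) * [p * V(k+1, i) + (1-p) * V(k+1, i+1)].
  V(3,0) = exp(-r*dt) * [p*37.998301 + (1-p)*17.886852] = 27.763600
  V(3,1) = exp(-r*dt) * [p*17.886852 + (1-p)*0.490000] = 9.069148
  V(3,2) = exp(-r*dt) * [p*0.490000 + (1-p)*0.000000] = 0.241673
  V(3,3) = exp(-r*dt) * [p*0.000000 + (1-p)*0.000000] = 0.000000
  V(2,0) = exp(-r*dt) * [p*27.763600 + (1-p)*9.069148] = 18.267935
  V(2,1) = exp(-r*dt) * [p*9.069148 + (1-p)*0.241673] = 4.594904
  V(2,2) = exp(-r*dt) * [p*0.241673 + (1-p)*0.000000] = 0.119196
  V(1,0) = exp(-r*dt) * [p*18.267935 + (1-p)*4.594904] = 11.327687
  V(1,1) = exp(-r*dt) * [p*4.594904 + (1-p)*0.119196] = 2.326379
  V(0,0) = exp(-r*dt) * [p*11.327687 + (1-p)*2.326379] = 6.760401

Answer: Price = V(0,0) = 6.7604


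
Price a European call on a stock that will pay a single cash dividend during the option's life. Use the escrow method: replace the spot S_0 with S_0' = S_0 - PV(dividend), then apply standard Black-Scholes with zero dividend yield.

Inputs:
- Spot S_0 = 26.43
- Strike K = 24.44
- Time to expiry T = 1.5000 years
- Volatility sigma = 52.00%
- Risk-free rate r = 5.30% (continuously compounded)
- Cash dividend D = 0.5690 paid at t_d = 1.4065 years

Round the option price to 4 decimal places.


Answer: Price = 7.8561

Derivation:
PV(D) = D * exp(-r * t_d) = 0.5690 * 0.92816617 = 0.52812655
S_0' = S_0 - PV(D) = 26.4300 - 0.52812655 = 25.90187345
d1 = (ln(S_0'/K) + (r + sigma^2/2)*T) / (sigma*sqrt(T)) = 0.53448206
d2 = d1 - sigma*sqrt(T) = -0.10238527
exp(-rT) = 0.92357802
N(d1) = 0.70349597; N(d2) = 0.45922544
C = S_0' * N(d1) - K * exp(-rT) * N(d2) = 25.90187345 * 0.70349597 - 24.4400 * 0.92357802 * 0.45922544 = 7.8561


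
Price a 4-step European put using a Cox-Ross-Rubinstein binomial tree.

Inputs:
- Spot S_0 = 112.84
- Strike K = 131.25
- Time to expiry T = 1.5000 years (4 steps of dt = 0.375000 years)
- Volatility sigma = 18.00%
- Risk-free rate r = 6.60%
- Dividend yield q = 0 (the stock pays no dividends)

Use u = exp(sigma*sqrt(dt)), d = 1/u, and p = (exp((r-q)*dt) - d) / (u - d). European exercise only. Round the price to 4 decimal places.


dt = T/N = 0.375000
u = exp(sigma*sqrt(dt)) = 1.116532; d = 1/u = 0.895631
p = (exp((r-q)*dt) - d) / (u - d) = 0.585910
Discount per step: exp(-r*dt) = 0.975554
Stock lattice S(k, i) with i counting down-moves:
  k=0: S(0,0) = 112.8400
  k=1: S(1,0) = 125.9894; S(1,1) = 101.0630
  k=2: S(2,0) = 140.6712; S(2,1) = 112.8400; S(2,2) = 90.5151
  k=3: S(3,0) = 157.0638; S(3,1) = 125.9894; S(3,2) = 101.0630; S(3,3) = 81.0681
  k=4: S(4,0) = 175.3667; S(4,1) = 140.6712; S(4,2) = 112.8400; S(4,3) = 90.5151; S(4,4) = 72.6071
Terminal payoffs V(N, i) = max(K - S_T, 0):
  V(4,0) = 0.000000; V(4,1) = 0.000000; V(4,2) = 18.410000; V(4,3) = 40.734889; V(4,4) = 58.642899
Backward induction: V(k, i) = exp(-r*dt) * [p * V(k+1, i) + (1-p) * V(k+1, i+1)].
  V(3,0) = exp(-r*dt) * [p*0.000000 + (1-p)*0.000000] = 0.000000
  V(3,1) = exp(-r*dt) * [p*0.000000 + (1-p)*18.410000] = 7.437027
  V(3,2) = exp(-r*dt) * [p*18.410000 + (1-p)*40.734889] = 26.978456
  V(3,3) = exp(-r*dt) * [p*40.734889 + (1-p)*58.642899] = 46.973314
  V(2,0) = exp(-r*dt) * [p*0.000000 + (1-p)*7.437027] = 3.004311
  V(2,1) = exp(-r*dt) * [p*7.437027 + (1-p)*26.978456] = 15.149306
  V(2,2) = exp(-r*dt) * [p*26.978456 + (1-p)*46.973314] = 34.396191
  V(1,0) = exp(-r*dt) * [p*3.004311 + (1-p)*15.149306] = 7.837040
  V(1,1) = exp(-r*dt) * [p*15.149306 + (1-p)*34.396191] = 22.554063
  V(0,0) = exp(-r*dt) * [p*7.837040 + (1-p)*22.554063] = 13.590641

Answer: Price = V(0,0) = 13.5906


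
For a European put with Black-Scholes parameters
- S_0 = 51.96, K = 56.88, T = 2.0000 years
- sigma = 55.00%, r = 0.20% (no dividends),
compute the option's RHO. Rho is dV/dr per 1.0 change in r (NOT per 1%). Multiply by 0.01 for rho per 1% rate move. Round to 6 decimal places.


Answer: Rho = -78.349876

Derivation:
d1 = 0.2777392095; d2 = -0.5000782498
phi(d1) = 0.3838482190; exp(-qT) = 1.0000000000; exp(-rT) = 0.9960079893
N(-d2) = 0.6914900098
Rho = -K*T*exp(-rT)*N(-d2) = -56.8800 * 2.0000 * 0.9960079893 * 0.6914900098 = -78.349876


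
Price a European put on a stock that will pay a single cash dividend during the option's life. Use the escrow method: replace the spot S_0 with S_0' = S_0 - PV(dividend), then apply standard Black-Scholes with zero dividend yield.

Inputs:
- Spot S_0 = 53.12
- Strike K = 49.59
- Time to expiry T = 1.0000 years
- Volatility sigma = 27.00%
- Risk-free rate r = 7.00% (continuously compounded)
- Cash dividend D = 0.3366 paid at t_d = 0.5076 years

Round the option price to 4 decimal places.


Answer: Price = 2.6626

Derivation:
PV(D) = D * exp(-r * t_d) = 0.3366 * 0.96509185 = 0.32484992
S_0' = S_0 - PV(D) = 53.1200 - 0.32484992 = 52.79515008
d1 = (ln(S_0'/K) + (r + sigma^2/2)*T) / (sigma*sqrt(T)) = 0.62622271
d2 = d1 - sigma*sqrt(T) = 0.35622271
exp(-rT) = 0.93239382
N(-d1) = 0.26558444; N(-d2) = 0.36083689
P = K * exp(-rT) * N(-d2) - S_0' * N(-d1) = 49.5900 * 0.93239382 * 0.36083689 - 52.79515008 * 0.26558444 = 2.6626


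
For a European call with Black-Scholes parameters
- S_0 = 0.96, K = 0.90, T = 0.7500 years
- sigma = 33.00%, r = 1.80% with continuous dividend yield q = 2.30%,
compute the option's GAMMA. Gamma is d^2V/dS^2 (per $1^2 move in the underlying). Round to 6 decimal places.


d1 = 0.3555988525; d2 = 0.0698104692
phi(d1) = 0.3744998767; exp(-qT) = 0.9828979294; exp(-rT) = 0.9865907163
Gamma = exp(-qT) * phi(d1) / (S * sigma * sqrt(T)) = 0.9828979294 * 0.3744998767 / (0.9600 * 0.3300 * 0.8660254038) = 1.341666

Answer: Gamma = 1.341666


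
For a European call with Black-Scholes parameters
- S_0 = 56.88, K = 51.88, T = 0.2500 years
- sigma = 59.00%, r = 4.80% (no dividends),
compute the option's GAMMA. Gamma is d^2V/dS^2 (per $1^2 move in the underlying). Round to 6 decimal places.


d1 = 0.5000777154; d2 = 0.2050777154
phi(d1) = 0.3520516455; exp(-qT) = 1.0000000000; exp(-rT) = 0.9880717129
Gamma = exp(-qT) * phi(d1) / (S * sigma * sqrt(T)) = 1.0000000000 * 0.3520516455 / (56.8800 * 0.5900 * 0.5000000000) = 0.020981

Answer: Gamma = 0.020981


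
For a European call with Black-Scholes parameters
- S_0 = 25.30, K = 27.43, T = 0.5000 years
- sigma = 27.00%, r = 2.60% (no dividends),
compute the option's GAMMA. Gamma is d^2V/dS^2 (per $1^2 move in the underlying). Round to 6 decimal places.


d1 = -0.2598376963; d2 = -0.4507565273
phi(d1) = 0.3856996399; exp(-qT) = 1.0000000000; exp(-rT) = 0.9870841350
Gamma = exp(-qT) * phi(d1) / (S * sigma * sqrt(T)) = 1.0000000000 * 0.3856996399 / (25.3000 * 0.2700 * 0.7071067812) = 0.079851

Answer: Gamma = 0.079851


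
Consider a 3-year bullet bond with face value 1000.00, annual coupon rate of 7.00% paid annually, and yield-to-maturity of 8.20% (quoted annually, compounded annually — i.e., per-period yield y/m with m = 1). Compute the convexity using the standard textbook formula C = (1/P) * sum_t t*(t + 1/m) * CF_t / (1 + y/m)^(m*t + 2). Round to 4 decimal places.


Coupon per period c = face * coupon_rate / m = 70.000000
Periods per year m = 1; per-period yield y/m = 0.082000
Number of cashflows N = 3
Cashflows (t years, CF_t, discount factor 1/(1+y/m)^(m*t), PV):
  t = 1.0000: CF_t = 70.000000, DF = 0.924214, PV = 64.695009
  t = 2.0000: CF_t = 70.000000, DF = 0.854172, PV = 59.792060
  t = 3.0000: CF_t = 1070.000000, DF = 0.789438, PV = 844.699030
Price P = sum_t PV_t = 969.186099
Convexity numerator sum_t t*(t + 1/m) * CF_t / (1+y/m)^(m*t + 2):
  t = 1.0000: term = 110.521368
  t = 2.0000: term = 306.436326
  t = 3.0000: term = 8658.222056
Convexity = (1/P) * sum = 9075.179750 / 969.186099 = 9.363712

Answer: Convexity = 9.3637


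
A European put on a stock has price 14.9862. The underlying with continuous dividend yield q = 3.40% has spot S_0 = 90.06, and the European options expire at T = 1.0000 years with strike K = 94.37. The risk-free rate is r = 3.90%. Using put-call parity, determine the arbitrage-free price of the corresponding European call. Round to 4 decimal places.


Put-call parity: C - P = S_0 * exp(-qT) - K * exp(-rT).
S_0 * exp(-qT) = 90.0600 * 0.96657150 = 87.04942971
K * exp(-rT) = 94.3700 * 0.96175071 = 90.76041442
C = P + S*exp(-qT) - K*exp(-rT)
C = 14.9862 + 87.04942971 - 90.76041442 = 11.2752

Answer: Call price = 11.2752


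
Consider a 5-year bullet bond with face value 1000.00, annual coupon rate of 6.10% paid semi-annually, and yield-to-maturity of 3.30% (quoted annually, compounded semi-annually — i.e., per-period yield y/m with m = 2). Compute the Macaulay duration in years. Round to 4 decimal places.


Answer: Macaulay duration = 4.4267 years

Derivation:
Coupon per period c = face * coupon_rate / m = 30.500000
Periods per year m = 2; per-period yield y/m = 0.016500
Number of cashflows N = 10
Cashflows (t years, CF_t, discount factor 1/(1+y/m)^(m*t), PV):
  t = 0.5000: CF_t = 30.500000, DF = 0.983768, PV = 30.004919
  t = 1.0000: CF_t = 30.500000, DF = 0.967799, PV = 29.517874
  t = 1.5000: CF_t = 30.500000, DF = 0.952090, PV = 29.038735
  t = 2.0000: CF_t = 30.500000, DF = 0.936635, PV = 28.567373
  t = 2.5000: CF_t = 30.500000, DF = 0.921432, PV = 28.103663
  t = 3.0000: CF_t = 30.500000, DF = 0.906475, PV = 27.647479
  t = 3.5000: CF_t = 30.500000, DF = 0.891761, PV = 27.198701
  t = 4.0000: CF_t = 30.500000, DF = 0.877285, PV = 26.757207
  t = 4.5000: CF_t = 30.500000, DF = 0.863045, PV = 26.322879
  t = 5.0000: CF_t = 1030.500000, DF = 0.849036, PV = 874.931729
Price P = sum_t PV_t = 1128.090559
Macaulay numerator sum_t t * PV_t:
  t * PV_t at t = 0.5000: 15.002459
  t * PV_t at t = 1.0000: 29.517874
  t * PV_t at t = 1.5000: 43.558102
  t * PV_t at t = 2.0000: 57.134746
  t * PV_t at t = 2.5000: 70.259157
  t * PV_t at t = 3.0000: 82.942438
  t * PV_t at t = 3.5000: 95.195453
  t * PV_t at t = 4.0000: 107.028827
  t * PV_t at t = 4.5000: 118.452957
  t * PV_t at t = 5.0000: 4374.658646
Macaulay duration D = (sum_t t * PV_t) / P = 4993.750659 / 1128.090559 = 4.426729


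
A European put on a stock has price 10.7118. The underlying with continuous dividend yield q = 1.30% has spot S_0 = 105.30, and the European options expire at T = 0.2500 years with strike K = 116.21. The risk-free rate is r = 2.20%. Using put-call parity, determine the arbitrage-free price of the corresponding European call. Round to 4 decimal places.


Put-call parity: C - P = S_0 * exp(-qT) - K * exp(-rT).
S_0 * exp(-qT) = 105.3000 * 0.99675528 = 104.95833051
K * exp(-rT) = 116.2100 * 0.99451510 = 115.57259946
C = P + S*exp(-qT) - K*exp(-rT)
C = 10.7118 + 104.95833051 - 115.57259946 = 0.0975

Answer: Call price = 0.0975


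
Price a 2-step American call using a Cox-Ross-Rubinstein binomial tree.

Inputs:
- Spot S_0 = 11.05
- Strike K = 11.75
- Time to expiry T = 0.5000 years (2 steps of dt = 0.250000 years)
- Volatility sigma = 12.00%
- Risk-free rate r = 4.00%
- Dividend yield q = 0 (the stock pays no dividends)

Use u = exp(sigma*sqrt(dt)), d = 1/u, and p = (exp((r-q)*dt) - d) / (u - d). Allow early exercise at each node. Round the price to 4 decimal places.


Answer: Price = V(0,0) = 0.2247

Derivation:
dt = T/N = 0.250000
u = exp(sigma*sqrt(dt)) = 1.061837; d = 1/u = 0.941765
p = (exp((r-q)*dt) - d) / (u - d) = 0.568706
Discount per step: exp(-r*dt) = 0.990050
Stock lattice S(k, i) with i counting down-moves:
  k=0: S(0,0) = 11.0500
  k=1: S(1,0) = 11.7333; S(1,1) = 10.4065
  k=2: S(2,0) = 12.4588; S(2,1) = 11.0500; S(2,2) = 9.8005
Terminal payoffs V(N, i) = max(S_T - K, 0):
  V(2,0) = 0.708840; V(2,1) = 0.000000; V(2,2) = 0.000000
Backward induction: V(k, i) = exp(-r*dt) * [p * V(k+1, i) + (1-p) * V(k+1, i+1)]; then take max(V_cont, immediate exercise) for American.
  V(1,0) = exp(-r*dt) * [p*0.708840 + (1-p)*0.000000] = 0.399110; exercise = 0.000000; V(1,0) = max -> 0.399110
  V(1,1) = exp(-r*dt) * [p*0.000000 + (1-p)*0.000000] = 0.000000; exercise = 0.000000; V(1,1) = max -> 0.000000
  V(0,0) = exp(-r*dt) * [p*0.399110 + (1-p)*0.000000] = 0.224718; exercise = 0.000000; V(0,0) = max -> 0.224718


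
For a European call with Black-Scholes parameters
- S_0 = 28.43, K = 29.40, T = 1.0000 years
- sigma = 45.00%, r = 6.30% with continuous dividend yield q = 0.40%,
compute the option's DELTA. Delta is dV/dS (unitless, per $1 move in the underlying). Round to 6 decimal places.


Answer: Delta = 0.608420

Derivation:
d1 = 0.2815561140; d2 = -0.1684438860
phi(d1) = 0.3834387225; exp(-qT) = 0.9960079893; exp(-rT) = 0.9389434737
N(d1) = 0.6108580524
Delta = exp(-qT) * N(d1) = 0.9960079893 * 0.6108580524 = 0.608420


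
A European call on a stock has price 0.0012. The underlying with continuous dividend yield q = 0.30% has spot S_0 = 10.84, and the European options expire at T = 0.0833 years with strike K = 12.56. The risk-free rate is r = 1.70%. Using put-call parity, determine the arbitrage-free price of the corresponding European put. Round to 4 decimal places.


Put-call parity: C - P = S_0 * exp(-qT) - K * exp(-rT).
S_0 * exp(-qT) = 10.8400 * 0.99975013 = 10.83729142
K * exp(-rT) = 12.5600 * 0.99858490 = 12.54222637
P = C - S*exp(-qT) + K*exp(-rT)
P = 0.0012 - 10.83729142 + 12.54222637 = 1.7061

Answer: Put price = 1.7061


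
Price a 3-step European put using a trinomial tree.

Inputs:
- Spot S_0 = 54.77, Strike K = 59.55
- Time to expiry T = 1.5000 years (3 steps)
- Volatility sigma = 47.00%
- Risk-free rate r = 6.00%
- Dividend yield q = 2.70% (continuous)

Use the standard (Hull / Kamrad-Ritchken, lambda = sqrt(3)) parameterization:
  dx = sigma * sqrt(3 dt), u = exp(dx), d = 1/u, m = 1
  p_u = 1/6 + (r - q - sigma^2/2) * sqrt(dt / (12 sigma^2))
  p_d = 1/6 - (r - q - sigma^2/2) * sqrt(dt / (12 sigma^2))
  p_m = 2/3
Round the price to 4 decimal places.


dt = T/N = 0.500000; dx = sigma*sqrt(3*dt) = 0.575630
u = exp(dx) = 1.778251; d = 1/u = 0.562350
p_u = 0.133030, p_m = 0.666667, p_d = 0.200304
Discount per step: exp(-r*dt) = 0.970446
Stock lattice S(k, j) with j the centered position index:
  k=0: S(0,+0) = 54.7700
  k=1: S(1,-1) = 30.7999; S(1,+0) = 54.7700; S(1,+1) = 97.3948
  k=2: S(2,-2) = 17.3204; S(2,-1) = 30.7999; S(2,+0) = 54.7700; S(2,+1) = 97.3948; S(2,+2) = 173.1923
  k=3: S(3,-3) = 9.7401; S(3,-2) = 17.3204; S(3,-1) = 30.7999; S(3,+0) = 54.7700; S(3,+1) = 97.3948; S(3,+2) = 173.1923; S(3,+3) = 307.9794
Terminal payoffs V(N, j) = max(K - S_T, 0):
  V(3,-3) = 49.809891; V(3,-2) = 42.229645; V(3,-1) = 28.750067; V(3,+0) = 4.780000; V(3,+1) = 0.000000; V(3,+2) = 0.000000; V(3,+3) = 0.000000
Backward induction: V(k, j) = exp(-r*dt) * [p_u * V(k+1, j+1) + p_m * V(k+1, j) + p_d * V(k+1, j-1)]
  V(2,-2) = exp(-r*dt) * [p_u*28.750067 + p_m*42.229645 + p_d*49.809891] = 40.714861
  V(2,-1) = exp(-r*dt) * [p_u*4.780000 + p_m*28.750067 + p_d*42.229645] = 27.426099
  V(2,+0) = exp(-r*dt) * [p_u*0.000000 + p_m*4.780000 + p_d*28.750067] = 8.681035
  V(2,+1) = exp(-r*dt) * [p_u*0.000000 + p_m*0.000000 + p_d*4.780000] = 0.929155
  V(2,+2) = exp(-r*dt) * [p_u*0.000000 + p_m*0.000000 + p_d*0.000000] = 0.000000
  V(1,-1) = exp(-r*dt) * [p_u*8.681035 + p_m*27.426099 + p_d*40.714861] = 26.778706
  V(1,+0) = exp(-r*dt) * [p_u*0.929155 + p_m*8.681035 + p_d*27.426099] = 11.067457
  V(1,+1) = exp(-r*dt) * [p_u*0.000000 + p_m*0.929155 + p_d*8.681035] = 2.288582
  V(0,+0) = exp(-r*dt) * [p_u*2.288582 + p_m*11.067457 + p_d*26.778706] = 12.661042

Answer: Price = V(0,0) = 12.6610


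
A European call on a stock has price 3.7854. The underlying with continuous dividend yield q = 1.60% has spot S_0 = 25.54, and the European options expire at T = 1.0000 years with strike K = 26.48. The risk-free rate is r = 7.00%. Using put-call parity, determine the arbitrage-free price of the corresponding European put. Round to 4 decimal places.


Answer: Put price = 3.3406

Derivation:
Put-call parity: C - P = S_0 * exp(-qT) - K * exp(-rT).
S_0 * exp(-qT) = 25.5400 * 0.98412732 = 25.13461175
K * exp(-rT) = 26.4800 * 0.93239382 = 24.68978835
P = C - S*exp(-qT) + K*exp(-rT)
P = 3.7854 - 25.13461175 + 24.68978835 = 3.3406


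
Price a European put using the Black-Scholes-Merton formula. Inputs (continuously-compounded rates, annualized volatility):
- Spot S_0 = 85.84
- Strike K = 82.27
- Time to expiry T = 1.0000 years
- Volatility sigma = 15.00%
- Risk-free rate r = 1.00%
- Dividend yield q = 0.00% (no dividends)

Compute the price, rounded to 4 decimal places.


Answer: Price = 3.1088

Derivation:
d1 = (ln(S/K) + (r - q + 0.5*sigma^2) * T) / (sigma * sqrt(T)) = 0.42485718
d2 = d1 - sigma * sqrt(T) = 0.27485718
exp(-rT) = 0.99004983; exp(-qT) = 1.00000000
P = K * exp(-rT) * N(-d2) - S_0 * exp(-qT) * N(-d1)
N(-d1) = 0.33547040; N(-d2) = 0.39171298
P = 82.2700 * 0.99004983 * 0.39171298 - 85.8400 * 1.00000000 * 0.33547040 = 3.1088


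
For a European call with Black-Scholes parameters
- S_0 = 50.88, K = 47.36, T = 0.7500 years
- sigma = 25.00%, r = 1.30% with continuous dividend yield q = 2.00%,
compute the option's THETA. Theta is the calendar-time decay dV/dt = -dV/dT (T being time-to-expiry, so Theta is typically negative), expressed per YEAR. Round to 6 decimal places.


Answer: Theta = -2.338141

Derivation:
d1 = 0.4151352977; d2 = 0.1986289468
phi(d1) = 0.3660054003; exp(-qT) = 0.9851119396; exp(-rT) = 0.9902973771
Theta = -S*exp(-qT)*phi(d1)*sigma/(2*sqrt(T)) - r*K*exp(-rT)*N(d2) + q*S*exp(-qT)*N(d1)
N(d1) = 0.6609785695; N(d2) = 0.5787234957; sqrt(T) = 0.8660254038
Term 1 = -50.8800 * 0.9851119396 * 0.3660054003 * 0.2500 / (2 * 0.8660254038) = -2.6478876867
Term 2 = -0.0130 * 47.3600 * 0.9902973771 * 0.5787234957 = -0.3528513550
Term 3 = 0.0200 * 50.8800 * 0.9851119396 * 0.6609785695 = 0.6625979073
Theta = -2.6478876867 + (-0.3528513550) + (0.6625979073) = -2.338141


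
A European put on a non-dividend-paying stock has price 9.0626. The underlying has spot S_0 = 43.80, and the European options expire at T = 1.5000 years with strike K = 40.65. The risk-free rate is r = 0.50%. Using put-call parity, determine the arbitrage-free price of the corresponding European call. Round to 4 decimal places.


Put-call parity: C - P = S_0 * exp(-qT) - K * exp(-rT).
S_0 * exp(-qT) = 43.8000 * 1.00000000 = 43.80000000
K * exp(-rT) = 40.6500 * 0.99252805 = 40.34626543
C = P + S*exp(-qT) - K*exp(-rT)
C = 9.0626 + 43.80000000 - 40.34626543 = 12.5163

Answer: Call price = 12.5163


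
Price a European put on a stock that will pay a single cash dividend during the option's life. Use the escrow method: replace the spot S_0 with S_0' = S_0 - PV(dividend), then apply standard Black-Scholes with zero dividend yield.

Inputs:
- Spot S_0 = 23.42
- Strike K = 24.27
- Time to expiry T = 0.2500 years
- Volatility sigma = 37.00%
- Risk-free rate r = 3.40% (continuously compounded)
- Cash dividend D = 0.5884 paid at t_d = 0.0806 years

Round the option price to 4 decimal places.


PV(D) = D * exp(-r * t_d) = 0.5884 * 0.99726335 = 0.58678976
S_0' = S_0 - PV(D) = 23.4200 - 0.58678976 = 22.83321024
d1 = (ln(S_0'/K) + (r + sigma^2/2)*T) / (sigma*sqrt(T)) = -0.19141867
d2 = d1 - sigma*sqrt(T) = -0.37641867
exp(-rT) = 0.99153602
N(-d1) = 0.57590120; N(-d2) = 0.64669717
P = K * exp(-rT) * N(-d2) - S_0' * N(-d1) = 24.2700 * 0.99153602 * 0.64669717 - 22.83321024 * 0.57590120 = 2.4128

Answer: Price = 2.4128


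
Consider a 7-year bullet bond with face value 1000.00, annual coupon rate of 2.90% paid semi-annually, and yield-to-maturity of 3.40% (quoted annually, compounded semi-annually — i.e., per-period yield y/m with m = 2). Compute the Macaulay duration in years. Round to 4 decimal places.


Answer: Macaulay duration = 6.3734 years

Derivation:
Coupon per period c = face * coupon_rate / m = 14.500000
Periods per year m = 2; per-period yield y/m = 0.017000
Number of cashflows N = 14
Cashflows (t years, CF_t, discount factor 1/(1+y/m)^(m*t), PV):
  t = 0.5000: CF_t = 14.500000, DF = 0.983284, PV = 14.257620
  t = 1.0000: CF_t = 14.500000, DF = 0.966848, PV = 14.019292
  t = 1.5000: CF_t = 14.500000, DF = 0.950686, PV = 13.784948
  t = 2.0000: CF_t = 14.500000, DF = 0.934795, PV = 13.554521
  t = 2.5000: CF_t = 14.500000, DF = 0.919169, PV = 13.327946
  t = 3.0000: CF_t = 14.500000, DF = 0.903804, PV = 13.105159
  t = 3.5000: CF_t = 14.500000, DF = 0.888696, PV = 12.886095
  t = 4.0000: CF_t = 14.500000, DF = 0.873841, PV = 12.670693
  t = 4.5000: CF_t = 14.500000, DF = 0.859234, PV = 12.458892
  t = 5.0000: CF_t = 14.500000, DF = 0.844871, PV = 12.250631
  t = 5.5000: CF_t = 14.500000, DF = 0.830748, PV = 12.045852
  t = 6.0000: CF_t = 14.500000, DF = 0.816862, PV = 11.844495
  t = 6.5000: CF_t = 14.500000, DF = 0.803207, PV = 11.646505
  t = 7.0000: CF_t = 1014.500000, DF = 0.789781, PV = 801.232783
Price P = sum_t PV_t = 969.085435
Macaulay numerator sum_t t * PV_t:
  t * PV_t at t = 0.5000: 7.128810
  t * PV_t at t = 1.0000: 14.019292
  t * PV_t at t = 1.5000: 20.677423
  t * PV_t at t = 2.0000: 27.109043
  t * PV_t at t = 2.5000: 33.319866
  t * PV_t at t = 3.0000: 39.315476
  t * PV_t at t = 3.5000: 45.101333
  t * PV_t at t = 4.0000: 50.682773
  t * PV_t at t = 4.5000: 56.065015
  t * PV_t at t = 5.0000: 61.253157
  t * PV_t at t = 5.5000: 66.252186
  t * PV_t at t = 6.0000: 71.066973
  t * PV_t at t = 6.5000: 75.702282
  t * PV_t at t = 7.0000: 5608.629481
Macaulay duration D = (sum_t t * PV_t) / P = 6176.323110 / 969.085435 = 6.373353


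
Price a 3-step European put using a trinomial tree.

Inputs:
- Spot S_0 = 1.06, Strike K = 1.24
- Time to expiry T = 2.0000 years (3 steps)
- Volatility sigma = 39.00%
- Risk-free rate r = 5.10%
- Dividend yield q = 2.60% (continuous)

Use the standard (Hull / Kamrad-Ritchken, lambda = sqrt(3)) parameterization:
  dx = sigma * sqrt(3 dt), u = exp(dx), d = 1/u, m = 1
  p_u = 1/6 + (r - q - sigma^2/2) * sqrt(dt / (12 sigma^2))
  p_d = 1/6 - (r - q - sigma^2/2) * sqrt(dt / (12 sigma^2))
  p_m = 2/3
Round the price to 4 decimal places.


dt = T/N = 0.666667; dx = sigma*sqrt(3*dt) = 0.551543
u = exp(dx) = 1.735930; d = 1/u = 0.576060
p_u = 0.135814, p_m = 0.666667, p_d = 0.197519
Discount per step: exp(-r*dt) = 0.966572
Stock lattice S(k, j) with j the centered position index:
  k=0: S(0,+0) = 1.0600
  k=1: S(1,-1) = 0.6106; S(1,+0) = 1.0600; S(1,+1) = 1.8401
  k=2: S(2,-2) = 0.3518; S(2,-1) = 0.6106; S(2,+0) = 1.0600; S(2,+1) = 1.8401; S(2,+2) = 3.1943
  k=3: S(3,-3) = 0.2026; S(3,-2) = 0.3518; S(3,-1) = 0.6106; S(3,+0) = 1.0600; S(3,+1) = 1.8401; S(3,+2) = 3.1943; S(3,+3) = 5.5450
Terminal payoffs V(N, j) = max(K - S_T, 0):
  V(3,-3) = 1.037367; V(3,-2) = 0.888244; V(3,-1) = 0.629376; V(3,+0) = 0.180000; V(3,+1) = 0.000000; V(3,+2) = 0.000000; V(3,+3) = 0.000000
Backward induction: V(k, j) = exp(-r*dt) * [p_u * V(k+1, j+1) + p_m * V(k+1, j) + p_d * V(k+1, j-1)]
  V(2,-2) = exp(-r*dt) * [p_u*0.629376 + p_m*0.888244 + p_d*1.037367] = 0.853039
  V(2,-1) = exp(-r*dt) * [p_u*0.180000 + p_m*0.629376 + p_d*0.888244] = 0.598768
  V(2,+0) = exp(-r*dt) * [p_u*0.000000 + p_m*0.180000 + p_d*0.629376] = 0.236147
  V(2,+1) = exp(-r*dt) * [p_u*0.000000 + p_m*0.000000 + p_d*0.180000] = 0.034365
  V(2,+2) = exp(-r*dt) * [p_u*0.000000 + p_m*0.000000 + p_d*0.000000] = 0.000000
  V(1,-1) = exp(-r*dt) * [p_u*0.236147 + p_m*0.598768 + p_d*0.853039] = 0.579694
  V(1,+0) = exp(-r*dt) * [p_u*0.034365 + p_m*0.236147 + p_d*0.598768] = 0.270995
  V(1,+1) = exp(-r*dt) * [p_u*0.000000 + p_m*0.034365 + p_d*0.236147] = 0.067229
  V(0,+0) = exp(-r*dt) * [p_u*0.067229 + p_m*0.270995 + p_d*0.579694] = 0.294122

Answer: Price = V(0,0) = 0.2941


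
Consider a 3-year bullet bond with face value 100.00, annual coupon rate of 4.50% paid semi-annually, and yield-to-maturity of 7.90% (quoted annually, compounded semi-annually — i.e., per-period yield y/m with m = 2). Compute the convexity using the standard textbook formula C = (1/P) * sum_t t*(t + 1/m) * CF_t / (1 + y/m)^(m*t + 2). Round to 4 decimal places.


Answer: Convexity = 8.9899

Derivation:
Coupon per period c = face * coupon_rate / m = 2.250000
Periods per year m = 2; per-period yield y/m = 0.039500
Number of cashflows N = 6
Cashflows (t years, CF_t, discount factor 1/(1+y/m)^(m*t), PV):
  t = 0.5000: CF_t = 2.250000, DF = 0.962001, PV = 2.164502
  t = 1.0000: CF_t = 2.250000, DF = 0.925446, PV = 2.082253
  t = 1.5000: CF_t = 2.250000, DF = 0.890280, PV = 2.003130
  t = 2.0000: CF_t = 2.250000, DF = 0.856450, PV = 1.927013
  t = 2.5000: CF_t = 2.250000, DF = 0.823906, PV = 1.853788
  t = 3.0000: CF_t = 102.250000, DF = 0.792598, PV = 81.043158
Price P = sum_t PV_t = 91.073843
Convexity numerator sum_t t*(t + 1/m) * CF_t / (1+y/m)^(m*t + 2):
  t = 0.5000: term = 1.001565
  t = 1.0000: term = 2.890519
  t = 1.5000: term = 5.561364
  t = 2.0000: term = 8.916729
  t = 2.5000: term = 12.866853
  t = 3.0000: term = 787.511068
Convexity = (1/P) * sum = 818.748097 / 91.073843 = 8.989937


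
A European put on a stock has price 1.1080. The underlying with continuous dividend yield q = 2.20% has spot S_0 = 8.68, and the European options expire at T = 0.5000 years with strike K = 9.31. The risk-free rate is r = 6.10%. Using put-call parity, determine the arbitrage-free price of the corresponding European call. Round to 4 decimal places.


Answer: Call price = 0.6627

Derivation:
Put-call parity: C - P = S_0 * exp(-qT) - K * exp(-rT).
S_0 * exp(-qT) = 8.6800 * 0.98906028 = 8.58504322
K * exp(-rT) = 9.3100 * 0.96996043 = 9.03033162
C = P + S*exp(-qT) - K*exp(-rT)
C = 1.1080 + 8.58504322 - 9.03033162 = 0.6627


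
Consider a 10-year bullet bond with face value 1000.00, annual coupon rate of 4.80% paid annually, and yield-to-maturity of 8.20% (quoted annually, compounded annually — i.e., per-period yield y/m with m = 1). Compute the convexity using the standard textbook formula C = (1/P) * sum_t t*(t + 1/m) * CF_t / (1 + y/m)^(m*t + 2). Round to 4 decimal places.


Answer: Convexity = 68.0431

Derivation:
Coupon per period c = face * coupon_rate / m = 48.000000
Periods per year m = 1; per-period yield y/m = 0.082000
Number of cashflows N = 10
Cashflows (t years, CF_t, discount factor 1/(1+y/m)^(m*t), PV):
  t = 1.0000: CF_t = 48.000000, DF = 0.924214, PV = 44.362292
  t = 2.0000: CF_t = 48.000000, DF = 0.854172, PV = 41.000270
  t = 3.0000: CF_t = 48.000000, DF = 0.789438, PV = 37.893041
  t = 4.0000: CF_t = 48.000000, DF = 0.729610, PV = 35.021294
  t = 5.0000: CF_t = 48.000000, DF = 0.674316, PV = 32.367185
  t = 6.0000: CF_t = 48.000000, DF = 0.623213, PV = 29.914219
  t = 7.0000: CF_t = 48.000000, DF = 0.575982, PV = 27.647153
  t = 8.0000: CF_t = 48.000000, DF = 0.532331, PV = 25.551897
  t = 9.0000: CF_t = 48.000000, DF = 0.491988, PV = 23.615432
  t = 10.0000: CF_t = 1048.000000, DF = 0.454703, PV = 476.528275
Price P = sum_t PV_t = 773.901058
Convexity numerator sum_t t*(t + 1/m) * CF_t / (1+y/m)^(m*t + 2):
  t = 1.0000: term = 75.786081
  t = 2.0000: term = 210.127767
  t = 3.0000: term = 388.406223
  t = 4.0000: term = 598.284385
  t = 5.0000: term = 829.414582
  t = 6.0000: term = 1073.179682
  t = 7.0000: term = 1322.464179
  t = 8.0000: term = 1571.452022
  t = 9.0000: term = 1815.448269
  t = 10.0000: term = 44774.097285
Convexity = (1/P) * sum = 52658.660476 / 773.901058 = 68.043143


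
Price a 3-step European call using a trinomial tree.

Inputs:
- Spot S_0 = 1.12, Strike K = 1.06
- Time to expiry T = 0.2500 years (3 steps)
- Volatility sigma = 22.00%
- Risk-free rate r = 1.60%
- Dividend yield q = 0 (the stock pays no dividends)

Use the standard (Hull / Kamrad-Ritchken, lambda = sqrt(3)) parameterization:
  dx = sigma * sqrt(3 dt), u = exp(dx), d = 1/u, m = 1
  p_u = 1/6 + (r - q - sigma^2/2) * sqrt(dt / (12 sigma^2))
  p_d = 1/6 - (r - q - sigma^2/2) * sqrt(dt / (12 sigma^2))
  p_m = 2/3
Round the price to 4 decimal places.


dt = T/N = 0.083333; dx = sigma*sqrt(3*dt) = 0.110000
u = exp(dx) = 1.116278; d = 1/u = 0.895834
p_u = 0.163561, p_m = 0.666667, p_d = 0.169773
Discount per step: exp(-r*dt) = 0.998668
Stock lattice S(k, j) with j the centered position index:
  k=0: S(0,+0) = 1.1200
  k=1: S(1,-1) = 1.0033; S(1,+0) = 1.1200; S(1,+1) = 1.2502
  k=2: S(2,-2) = 0.8988; S(2,-1) = 1.0033; S(2,+0) = 1.1200; S(2,+1) = 1.2502; S(2,+2) = 1.3956
  k=3: S(3,-3) = 0.8052; S(3,-2) = 0.8988; S(3,-1) = 1.0033; S(3,+0) = 1.1200; S(3,+1) = 1.2502; S(3,+2) = 1.3956; S(3,+3) = 1.5579
Terminal payoffs V(N, j) = max(S_T - K, 0):
  V(3,-3) = 0.000000; V(3,-2) = 0.000000; V(3,-1) = 0.000000; V(3,+0) = 0.060000; V(3,+1) = 0.190231; V(3,+2) = 0.335606; V(3,+3) = 0.497884
Backward induction: V(k, j) = exp(-r*dt) * [p_u * V(k+1, j+1) + p_m * V(k+1, j) + p_d * V(k+1, j-1)]
  V(2,-2) = exp(-r*dt) * [p_u*0.000000 + p_m*0.000000 + p_d*0.000000] = 0.000000
  V(2,-1) = exp(-r*dt) * [p_u*0.060000 + p_m*0.000000 + p_d*0.000000] = 0.009801
  V(2,+0) = exp(-r*dt) * [p_u*0.190231 + p_m*0.060000 + p_d*0.000000] = 0.071020
  V(2,+1) = exp(-r*dt) * [p_u*0.335606 + p_m*0.190231 + p_d*0.060000] = 0.191644
  V(2,+2) = exp(-r*dt) * [p_u*0.497884 + p_m*0.335606 + p_d*0.190231] = 0.337018
  V(1,-1) = exp(-r*dt) * [p_u*0.071020 + p_m*0.009801 + p_d*0.000000] = 0.018126
  V(1,+0) = exp(-r*dt) * [p_u*0.191644 + p_m*0.071020 + p_d*0.009801] = 0.080249
  V(1,+1) = exp(-r*dt) * [p_u*0.337018 + p_m*0.191644 + p_d*0.071020] = 0.194683
  V(0,+0) = exp(-r*dt) * [p_u*0.194683 + p_m*0.080249 + p_d*0.018126] = 0.088301

Answer: Price = V(0,0) = 0.0883


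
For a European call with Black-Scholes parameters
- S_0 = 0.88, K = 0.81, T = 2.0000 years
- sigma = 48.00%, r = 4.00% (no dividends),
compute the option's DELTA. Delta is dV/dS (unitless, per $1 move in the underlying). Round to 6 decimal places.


Answer: Delta = 0.718829

Derivation:
d1 = 0.5793674400; d2 = -0.0994550699
phi(d1) = 0.3373036052; exp(-qT) = 1.0000000000; exp(-rT) = 0.9231163464
N(d1) = 0.7188293654
Delta = exp(-qT) * N(d1) = 1.0000000000 * 0.7188293654 = 0.718829


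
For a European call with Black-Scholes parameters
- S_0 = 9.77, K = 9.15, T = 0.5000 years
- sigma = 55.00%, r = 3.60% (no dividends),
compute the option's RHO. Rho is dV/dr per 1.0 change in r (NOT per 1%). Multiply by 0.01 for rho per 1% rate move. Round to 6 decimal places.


d1 = 0.4093186258; d2 = 0.0204098961
phi(d1) = 0.3668840570; exp(-qT) = 1.0000000000; exp(-rT) = 0.9821610324
N(d2) = 0.5081418052
Rho = K*T*exp(-rT)*N(d2) = 9.1500 * 0.5000 * 0.9821610324 * 0.5081418052 = 2.283278

Answer: Rho = 2.283278


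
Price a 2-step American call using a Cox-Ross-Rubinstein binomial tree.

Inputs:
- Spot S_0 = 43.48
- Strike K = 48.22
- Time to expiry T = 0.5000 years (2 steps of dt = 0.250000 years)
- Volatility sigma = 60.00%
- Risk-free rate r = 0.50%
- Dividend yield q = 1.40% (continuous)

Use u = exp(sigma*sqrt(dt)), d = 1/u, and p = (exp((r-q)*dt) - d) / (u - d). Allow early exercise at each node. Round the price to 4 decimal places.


Answer: Price = V(0,0) = 5.5044

Derivation:
dt = T/N = 0.250000
u = exp(sigma*sqrt(dt)) = 1.349859; d = 1/u = 0.740818
p = (exp((r-q)*dt) - d) / (u - d) = 0.421867
Discount per step: exp(-r*dt) = 0.998751
Stock lattice S(k, i) with i counting down-moves:
  k=0: S(0,0) = 43.4800
  k=1: S(1,0) = 58.6919; S(1,1) = 32.2108
  k=2: S(2,0) = 79.2257; S(2,1) = 43.4800; S(2,2) = 23.8623
Terminal payoffs V(N, i) = max(S_T - K, 0):
  V(2,0) = 31.005725; V(2,1) = 0.000000; V(2,2) = 0.000000
Backward induction: V(k, i) = exp(-r*dt) * [p * V(k+1, i) + (1-p) * V(k+1, i+1)]; then take max(V_cont, immediate exercise) for American.
  V(1,0) = exp(-r*dt) * [p*31.005725 + (1-p)*0.000000] = 13.063962; exercise = 10.471861; V(1,0) = max -> 13.063962
  V(1,1) = exp(-r*dt) * [p*0.000000 + (1-p)*0.000000] = 0.000000; exercise = 0.000000; V(1,1) = max -> 0.000000
  V(0,0) = exp(-r*dt) * [p*13.063962 + (1-p)*0.000000] = 5.504373; exercise = 0.000000; V(0,0) = max -> 5.504373


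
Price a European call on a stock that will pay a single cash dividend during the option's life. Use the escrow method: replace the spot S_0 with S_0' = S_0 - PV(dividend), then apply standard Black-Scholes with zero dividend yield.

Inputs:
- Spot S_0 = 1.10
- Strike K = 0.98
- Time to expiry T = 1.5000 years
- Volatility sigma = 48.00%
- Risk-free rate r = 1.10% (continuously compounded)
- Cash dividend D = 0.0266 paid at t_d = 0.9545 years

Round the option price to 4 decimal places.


PV(D) = D * exp(-r * t_d) = 0.0266 * 0.98955543 = 0.02632217
S_0' = S_0 - PV(D) = 1.1000 - 0.02632217 = 1.07367783
d1 = (ln(S_0'/K) + (r + sigma^2/2)*T) / (sigma*sqrt(T)) = 0.47729785
d2 = d1 - sigma*sqrt(T) = -0.11057969
exp(-rT) = 0.98363538
N(d1) = 0.68342498; N(d2) = 0.45597483
C = S_0' * N(d1) - K * exp(-rT) * N(d2) = 1.07367783 * 0.68342498 - 0.9800 * 0.98363538 * 0.45597483 = 0.2942

Answer: Price = 0.2942


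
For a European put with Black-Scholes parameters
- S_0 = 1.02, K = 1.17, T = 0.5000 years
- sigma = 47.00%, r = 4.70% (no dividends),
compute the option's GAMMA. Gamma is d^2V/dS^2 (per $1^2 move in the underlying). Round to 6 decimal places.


d1 = -0.1759526045; d2 = -0.5082927917
phi(d1) = 0.3928143413; exp(-qT) = 1.0000000000; exp(-rT) = 0.9767739747
Gamma = exp(-qT) * phi(d1) / (S * sigma * sqrt(T)) = 1.0000000000 * 0.3928143413 / (1.0200 * 0.4700 * 0.7071067812) = 1.158789

Answer: Gamma = 1.158789


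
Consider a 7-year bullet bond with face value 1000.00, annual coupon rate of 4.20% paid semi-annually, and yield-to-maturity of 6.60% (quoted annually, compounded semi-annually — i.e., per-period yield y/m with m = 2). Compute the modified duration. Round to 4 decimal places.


Coupon per period c = face * coupon_rate / m = 21.000000
Periods per year m = 2; per-period yield y/m = 0.033000
Number of cashflows N = 14
Cashflows (t years, CF_t, discount factor 1/(1+y/m)^(m*t), PV):
  t = 0.5000: CF_t = 21.000000, DF = 0.968054, PV = 20.329138
  t = 1.0000: CF_t = 21.000000, DF = 0.937129, PV = 19.679708
  t = 1.5000: CF_t = 21.000000, DF = 0.907192, PV = 19.051024
  t = 2.0000: CF_t = 21.000000, DF = 0.878211, PV = 18.442424
  t = 2.5000: CF_t = 21.000000, DF = 0.850156, PV = 17.853266
  t = 3.0000: CF_t = 21.000000, DF = 0.822997, PV = 17.282930
  t = 3.5000: CF_t = 21.000000, DF = 0.796705, PV = 16.730813
  t = 4.0000: CF_t = 21.000000, DF = 0.771254, PV = 16.196334
  t = 4.5000: CF_t = 21.000000, DF = 0.746616, PV = 15.678929
  t = 5.0000: CF_t = 21.000000, DF = 0.722764, PV = 15.178054
  t = 5.5000: CF_t = 21.000000, DF = 0.699675, PV = 14.693179
  t = 6.0000: CF_t = 21.000000, DF = 0.677323, PV = 14.223793
  t = 6.5000: CF_t = 21.000000, DF = 0.655686, PV = 13.769403
  t = 7.0000: CF_t = 1021.000000, DF = 0.634739, PV = 648.068990
Price P = sum_t PV_t = 867.177986
First compute Macaulay numerator sum_t t * PV_t:
  t * PV_t at t = 0.5000: 10.164569
  t * PV_t at t = 1.0000: 19.679708
  t * PV_t at t = 1.5000: 28.576536
  t * PV_t at t = 2.0000: 36.884849
  t * PV_t at t = 2.5000: 44.633166
  t * PV_t at t = 3.0000: 51.848789
  t * PV_t at t = 3.5000: 58.557845
  t * PV_t at t = 4.0000: 64.785336
  t * PV_t at t = 4.5000: 70.555182
  t * PV_t at t = 5.0000: 75.890268
  t * PV_t at t = 5.5000: 80.812482
  t * PV_t at t = 6.0000: 85.342761
  t * PV_t at t = 6.5000: 89.501120
  t * PV_t at t = 7.0000: 4536.482928
Macaulay duration D = 5253.715539 / 867.177986 = 6.058405
Modified duration = D / (1 + y/m) = 6.058405 / (1 + 0.033000) = 5.864865

Answer: Modified duration = 5.8649


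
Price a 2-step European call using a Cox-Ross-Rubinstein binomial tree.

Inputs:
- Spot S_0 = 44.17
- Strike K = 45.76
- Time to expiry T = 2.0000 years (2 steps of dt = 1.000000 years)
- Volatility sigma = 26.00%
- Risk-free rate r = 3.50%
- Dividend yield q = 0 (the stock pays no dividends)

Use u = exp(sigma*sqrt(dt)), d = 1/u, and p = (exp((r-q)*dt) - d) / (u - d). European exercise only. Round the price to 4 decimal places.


dt = T/N = 1.000000
u = exp(sigma*sqrt(dt)) = 1.296930; d = 1/u = 0.771052
p = (exp((r-q)*dt) - d) / (u - d) = 0.503097
Discount per step: exp(-r*dt) = 0.965605
Stock lattice S(k, i) with i counting down-moves:
  k=0: S(0,0) = 44.1700
  k=1: S(1,0) = 57.2854; S(1,1) = 34.0573
  k=2: S(2,0) = 74.2952; S(2,1) = 44.1700; S(2,2) = 26.2600
Terminal payoffs V(N, i) = max(S_T - K, 0):
  V(2,0) = 28.535161; V(2,1) = 0.000000; V(2,2) = 0.000000
Backward induction: V(k, i) = exp(-r*dt) * [p * V(k+1, i) + (1-p) * V(k+1, i+1)].
  V(1,0) = exp(-r*dt) * [p*28.535161 + (1-p)*0.000000] = 13.862199
  V(1,1) = exp(-r*dt) * [p*0.000000 + (1-p)*0.000000] = 0.000000
  V(0,0) = exp(-r*dt) * [p*13.862199 + (1-p)*0.000000] = 6.734168

Answer: Price = V(0,0) = 6.7342


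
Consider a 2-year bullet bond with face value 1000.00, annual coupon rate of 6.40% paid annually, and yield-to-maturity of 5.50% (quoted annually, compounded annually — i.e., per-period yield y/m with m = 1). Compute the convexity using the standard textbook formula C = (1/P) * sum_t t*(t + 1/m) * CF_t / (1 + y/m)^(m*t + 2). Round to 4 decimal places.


Coupon per period c = face * coupon_rate / m = 64.000000
Periods per year m = 1; per-period yield y/m = 0.055000
Number of cashflows N = 2
Cashflows (t years, CF_t, discount factor 1/(1+y/m)^(m*t), PV):
  t = 1.0000: CF_t = 64.000000, DF = 0.947867, PV = 60.663507
  t = 2.0000: CF_t = 1064.000000, DF = 0.898452, PV = 955.953370
Price P = sum_t PV_t = 1016.616877
Convexity numerator sum_t t*(t + 1/m) * CF_t / (1+y/m)^(m*t + 2):
  t = 1.0000: term = 109.006549
  t = 2.0000: term = 5153.271689
Convexity = (1/P) * sum = 5262.278238 / 1016.616877 = 5.176265

Answer: Convexity = 5.1763
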